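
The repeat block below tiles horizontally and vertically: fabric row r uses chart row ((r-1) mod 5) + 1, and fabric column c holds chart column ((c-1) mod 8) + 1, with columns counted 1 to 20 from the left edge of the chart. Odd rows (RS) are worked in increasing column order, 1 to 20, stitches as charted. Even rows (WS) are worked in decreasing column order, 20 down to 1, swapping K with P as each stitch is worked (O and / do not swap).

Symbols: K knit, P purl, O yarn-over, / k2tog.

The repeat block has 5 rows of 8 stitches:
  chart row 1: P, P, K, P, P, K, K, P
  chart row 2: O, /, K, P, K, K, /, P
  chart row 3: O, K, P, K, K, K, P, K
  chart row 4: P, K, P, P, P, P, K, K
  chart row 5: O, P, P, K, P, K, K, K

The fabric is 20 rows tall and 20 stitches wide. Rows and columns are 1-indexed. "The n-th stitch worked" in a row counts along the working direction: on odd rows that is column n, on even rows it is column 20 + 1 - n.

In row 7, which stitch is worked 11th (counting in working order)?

Row 7: (7-1) mod 5 = 1, so use chart row 2. Odd row -> RS.
Chart row 2 tiled across columns 1-20: O / K P K K / P O / K P K K / P O / K P
RS: work column 1 to column 20, symbols as charted — the tiled row is the row as worked.
The 11th stitch worked is K.

Result:
K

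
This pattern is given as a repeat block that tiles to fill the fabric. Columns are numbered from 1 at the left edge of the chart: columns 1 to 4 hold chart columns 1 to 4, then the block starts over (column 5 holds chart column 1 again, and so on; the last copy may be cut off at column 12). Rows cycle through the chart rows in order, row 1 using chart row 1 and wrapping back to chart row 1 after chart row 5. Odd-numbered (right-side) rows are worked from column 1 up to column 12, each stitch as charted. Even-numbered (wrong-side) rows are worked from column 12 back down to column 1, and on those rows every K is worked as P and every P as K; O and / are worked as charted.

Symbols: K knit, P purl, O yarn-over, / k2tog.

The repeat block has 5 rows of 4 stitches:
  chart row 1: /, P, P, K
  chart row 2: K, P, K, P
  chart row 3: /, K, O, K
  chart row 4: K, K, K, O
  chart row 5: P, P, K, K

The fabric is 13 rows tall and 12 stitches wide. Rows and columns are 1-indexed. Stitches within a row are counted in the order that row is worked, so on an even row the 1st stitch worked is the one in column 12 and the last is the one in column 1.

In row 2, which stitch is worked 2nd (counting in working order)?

Row 2: (2-1) mod 5 = 1, so use chart row 2. Even row -> WS.
Chart row 2 tiled across columns 1-12: K P K P K P K P K P K P
WS row: flip the tiled sequence (start at column 12) and apply K<->P; O and / stay.
Row 2 as worked: K P K P K P K P K P K P
Stitch 2 in working order -> P

== STITCH ==
P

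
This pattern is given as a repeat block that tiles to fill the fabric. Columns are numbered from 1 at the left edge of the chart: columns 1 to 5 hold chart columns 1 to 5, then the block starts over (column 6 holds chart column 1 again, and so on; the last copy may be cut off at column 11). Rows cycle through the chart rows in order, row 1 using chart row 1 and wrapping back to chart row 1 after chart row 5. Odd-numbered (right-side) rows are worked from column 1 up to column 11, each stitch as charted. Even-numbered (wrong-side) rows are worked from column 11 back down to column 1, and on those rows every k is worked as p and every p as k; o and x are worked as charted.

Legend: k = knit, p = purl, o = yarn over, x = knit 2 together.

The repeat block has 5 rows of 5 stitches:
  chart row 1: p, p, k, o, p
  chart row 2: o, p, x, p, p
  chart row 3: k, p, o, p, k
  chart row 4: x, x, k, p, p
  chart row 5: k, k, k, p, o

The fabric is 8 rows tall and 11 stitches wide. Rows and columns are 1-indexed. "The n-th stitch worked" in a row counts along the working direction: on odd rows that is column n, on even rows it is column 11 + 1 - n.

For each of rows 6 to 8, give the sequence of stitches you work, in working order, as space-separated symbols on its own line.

== ROWS AS WORKED ==
k k o p k k k o p k k
o p x p p o p x p p o
p p k o k p p k o k p

Derivation:
Row 6: chart row 1, WS - tiled (columns 1-11): p p k o p p p k o p p; work from column 11 back to 1 with k<->p swapped.
Row 7: chart row 2, RS - tile across columns 1-11 and work as-is.
Row 8: chart row 3, WS - tiled (columns 1-11): k p o p k k p o p k k; work from column 11 back to 1 with k<->p swapped.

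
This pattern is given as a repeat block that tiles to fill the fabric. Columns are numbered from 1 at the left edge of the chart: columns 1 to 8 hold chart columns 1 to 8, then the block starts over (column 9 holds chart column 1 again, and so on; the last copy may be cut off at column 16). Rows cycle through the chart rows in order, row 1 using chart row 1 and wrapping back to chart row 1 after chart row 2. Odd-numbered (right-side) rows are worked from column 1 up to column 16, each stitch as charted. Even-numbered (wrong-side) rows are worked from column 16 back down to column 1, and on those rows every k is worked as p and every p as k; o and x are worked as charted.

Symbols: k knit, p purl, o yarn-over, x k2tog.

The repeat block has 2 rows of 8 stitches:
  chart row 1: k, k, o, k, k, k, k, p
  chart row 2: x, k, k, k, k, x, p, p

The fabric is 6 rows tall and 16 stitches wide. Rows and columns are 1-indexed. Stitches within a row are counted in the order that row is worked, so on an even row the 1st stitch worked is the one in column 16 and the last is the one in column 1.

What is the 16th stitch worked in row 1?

== STITCH ==
p

Derivation:
Row 1: (1-1) mod 2 = 0, so use chart row 1. Odd row -> RS.
Chart row 1 tiled across columns 1-16: k k o k k k k p k k o k k k k p
Right side: take the tiled row as-is (worked left to right from column 1).
Counting 16 along the worked row gives p.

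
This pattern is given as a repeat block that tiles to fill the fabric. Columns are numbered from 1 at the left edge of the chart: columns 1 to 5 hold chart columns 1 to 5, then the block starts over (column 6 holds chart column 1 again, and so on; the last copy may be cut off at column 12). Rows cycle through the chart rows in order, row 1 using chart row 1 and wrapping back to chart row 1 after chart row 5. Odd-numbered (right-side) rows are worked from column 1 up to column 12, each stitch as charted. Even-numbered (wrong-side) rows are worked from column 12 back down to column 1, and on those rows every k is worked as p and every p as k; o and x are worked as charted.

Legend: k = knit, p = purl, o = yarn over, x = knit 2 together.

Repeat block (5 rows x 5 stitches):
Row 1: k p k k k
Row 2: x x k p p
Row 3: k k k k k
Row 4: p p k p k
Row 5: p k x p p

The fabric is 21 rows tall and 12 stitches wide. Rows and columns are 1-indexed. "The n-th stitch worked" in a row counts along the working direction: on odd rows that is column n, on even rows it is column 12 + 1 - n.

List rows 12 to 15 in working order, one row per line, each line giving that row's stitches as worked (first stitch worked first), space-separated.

Result:
x x k k p x x k k p x x
k k k k k k k k k k k k
k k p k p k k p k p k k
p k x p p p k x p p p k

Derivation:
Row 12: chart row 2, WS - tiled (columns 1-12): x x k p p x x k p p x x; work from column 12 back to 1 with k<->p swapped.
Row 13: chart row 3, RS - tile across columns 1-12 and work as-is.
Row 14: chart row 4, WS - tiled (columns 1-12): p p k p k p p k p k p p; work from column 12 back to 1 with k<->p swapped.
Row 15: chart row 5, RS - tile across columns 1-12 and work as-is.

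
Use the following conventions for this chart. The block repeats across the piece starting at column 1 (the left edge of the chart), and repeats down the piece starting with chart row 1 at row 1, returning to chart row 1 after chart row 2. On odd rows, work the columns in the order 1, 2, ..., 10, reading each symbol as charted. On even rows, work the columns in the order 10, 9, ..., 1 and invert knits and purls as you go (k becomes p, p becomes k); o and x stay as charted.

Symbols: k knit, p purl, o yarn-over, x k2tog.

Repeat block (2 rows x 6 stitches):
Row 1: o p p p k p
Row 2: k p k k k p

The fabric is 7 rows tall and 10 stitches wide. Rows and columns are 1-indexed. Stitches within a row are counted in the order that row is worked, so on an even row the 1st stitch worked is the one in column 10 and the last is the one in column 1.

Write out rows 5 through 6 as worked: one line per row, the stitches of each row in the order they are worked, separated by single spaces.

== ROWS AS WORKED ==
o p p p k p o p p p
p p k p k p p p k p

Derivation:
Row 5: chart row 1, RS - tile across columns 1-10 and work as-is.
Row 6: chart row 2, WS - tiled (columns 1-10): k p k k k p k p k k; work from column 10 back to 1 with k<->p swapped.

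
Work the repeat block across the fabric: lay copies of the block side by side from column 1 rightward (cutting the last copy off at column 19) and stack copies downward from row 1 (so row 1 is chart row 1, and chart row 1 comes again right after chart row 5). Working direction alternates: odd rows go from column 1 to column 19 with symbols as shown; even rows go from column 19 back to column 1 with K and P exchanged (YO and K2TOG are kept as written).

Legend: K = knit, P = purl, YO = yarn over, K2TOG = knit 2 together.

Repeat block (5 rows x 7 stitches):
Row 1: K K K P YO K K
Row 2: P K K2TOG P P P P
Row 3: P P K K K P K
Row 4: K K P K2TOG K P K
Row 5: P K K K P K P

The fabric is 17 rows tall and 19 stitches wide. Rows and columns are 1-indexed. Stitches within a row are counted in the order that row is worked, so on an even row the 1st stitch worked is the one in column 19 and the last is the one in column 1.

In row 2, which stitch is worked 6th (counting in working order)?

Result:
K

Derivation:
For row 2: chart row = ((2-1) mod 5) + 1 = 2; this is a WS (even) row.
Chart row 2 tiled across columns 1-19: P K K2TOG P P P P P K K2TOG P P P P P K K2TOG P P
WS: work from column 19 back to column 1 (reverse the tiled row), swapping K<->P (YO and K2TOG unchanged).
Row 2 as worked: K K K2TOG P K K K K K K2TOG P K K K K K K2TOG P K
The 6th stitch worked is K.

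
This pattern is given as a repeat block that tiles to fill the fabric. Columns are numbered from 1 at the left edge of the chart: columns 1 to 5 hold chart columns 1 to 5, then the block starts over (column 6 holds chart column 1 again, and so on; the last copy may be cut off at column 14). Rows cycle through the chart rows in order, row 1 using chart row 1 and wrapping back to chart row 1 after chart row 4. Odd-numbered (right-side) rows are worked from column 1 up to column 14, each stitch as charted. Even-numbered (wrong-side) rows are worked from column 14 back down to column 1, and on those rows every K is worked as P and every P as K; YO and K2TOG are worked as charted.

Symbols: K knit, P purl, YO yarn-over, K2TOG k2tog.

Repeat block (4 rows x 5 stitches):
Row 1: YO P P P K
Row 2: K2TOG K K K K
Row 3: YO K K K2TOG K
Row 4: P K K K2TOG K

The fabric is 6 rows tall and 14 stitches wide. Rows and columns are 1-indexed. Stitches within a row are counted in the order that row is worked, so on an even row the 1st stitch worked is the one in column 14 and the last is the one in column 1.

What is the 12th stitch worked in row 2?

Row 2 uses chart row ((2-1) mod 4)+1 = 2. Row 2 is even, so WS.
Chart row 2 tiled across columns 1-14: K2TOG K K K K K2TOG K K K K K2TOG K K K
WS: work from column 14 back to column 1 (reverse the tiled row), swapping K<->P (YO and K2TOG unchanged).
Row 2 as worked: P P P K2TOG P P P P K2TOG P P P P K2TOG
Stitch 12 in working order -> P

Stitch:
P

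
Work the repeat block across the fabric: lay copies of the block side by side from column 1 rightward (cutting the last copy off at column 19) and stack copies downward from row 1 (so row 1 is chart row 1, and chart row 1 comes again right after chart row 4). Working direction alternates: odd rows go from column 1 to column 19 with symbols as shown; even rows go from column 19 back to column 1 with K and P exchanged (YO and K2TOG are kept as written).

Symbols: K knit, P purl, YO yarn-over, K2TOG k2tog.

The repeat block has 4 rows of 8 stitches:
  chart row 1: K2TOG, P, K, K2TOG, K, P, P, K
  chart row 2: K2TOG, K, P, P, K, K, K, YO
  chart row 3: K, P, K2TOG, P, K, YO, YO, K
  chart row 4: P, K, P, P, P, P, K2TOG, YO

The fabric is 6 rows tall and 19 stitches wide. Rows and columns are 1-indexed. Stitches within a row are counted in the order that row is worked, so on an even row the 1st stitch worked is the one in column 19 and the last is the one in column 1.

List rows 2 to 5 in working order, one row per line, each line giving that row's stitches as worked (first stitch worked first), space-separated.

Row 2: chart row 2, WS - tiled (columns 1-19): K2TOG K P P K K K YO K2TOG K P P K K K YO K2TOG K P; work from column 19 back to 1 with K<->P swapped.
Row 3: chart row 3, RS - tile across columns 1-19 and work as-is.
Row 4: chart row 4, WS - tiled (columns 1-19): P K P P P P K2TOG YO P K P P P P K2TOG YO P K P; work from column 19 back to 1 with K<->P swapped.
Row 5: chart row 1, RS - tile across columns 1-19 and work as-is.

== ROWS AS WORKED ==
K P K2TOG YO P P P K K P K2TOG YO P P P K K P K2TOG
K P K2TOG P K YO YO K K P K2TOG P K YO YO K K P K2TOG
K P K YO K2TOG K K K K P K YO K2TOG K K K K P K
K2TOG P K K2TOG K P P K K2TOG P K K2TOG K P P K K2TOG P K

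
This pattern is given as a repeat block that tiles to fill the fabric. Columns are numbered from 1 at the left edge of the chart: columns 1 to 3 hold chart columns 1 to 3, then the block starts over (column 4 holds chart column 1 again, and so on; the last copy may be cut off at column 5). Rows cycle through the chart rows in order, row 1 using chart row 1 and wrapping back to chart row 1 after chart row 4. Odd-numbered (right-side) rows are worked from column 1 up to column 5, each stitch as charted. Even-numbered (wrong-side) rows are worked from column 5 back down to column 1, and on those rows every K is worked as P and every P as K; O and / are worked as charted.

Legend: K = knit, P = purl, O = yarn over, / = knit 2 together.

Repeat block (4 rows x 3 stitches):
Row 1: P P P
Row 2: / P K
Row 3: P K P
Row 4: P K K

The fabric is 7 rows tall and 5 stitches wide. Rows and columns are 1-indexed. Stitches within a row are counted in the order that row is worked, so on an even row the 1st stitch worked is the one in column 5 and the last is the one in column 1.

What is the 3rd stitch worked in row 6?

Row 6: (6-1) mod 4 = 1, so use chart row 2. Even row -> WS.
Chart row 2 tiled across columns 1-5: / P K / P
WS row: flip the tiled sequence (start at column 5) and apply K<->P; O and / stay.
Row 6 as worked: K / P K /
Stitch 3 in working order -> P

Result:
P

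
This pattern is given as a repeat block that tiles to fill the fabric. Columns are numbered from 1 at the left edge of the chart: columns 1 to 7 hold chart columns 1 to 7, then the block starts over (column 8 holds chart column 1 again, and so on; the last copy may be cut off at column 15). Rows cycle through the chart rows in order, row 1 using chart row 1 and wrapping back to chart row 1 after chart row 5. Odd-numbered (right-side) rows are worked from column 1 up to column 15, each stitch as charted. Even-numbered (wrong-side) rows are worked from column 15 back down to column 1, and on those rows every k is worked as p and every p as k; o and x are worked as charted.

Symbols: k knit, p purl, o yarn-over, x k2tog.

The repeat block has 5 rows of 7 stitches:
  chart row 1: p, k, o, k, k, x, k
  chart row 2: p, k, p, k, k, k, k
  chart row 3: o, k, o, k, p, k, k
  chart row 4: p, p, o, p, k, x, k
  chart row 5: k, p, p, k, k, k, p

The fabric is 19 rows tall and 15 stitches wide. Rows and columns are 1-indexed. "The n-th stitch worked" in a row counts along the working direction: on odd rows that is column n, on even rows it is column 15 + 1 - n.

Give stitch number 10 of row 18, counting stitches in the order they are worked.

Result:
p

Derivation:
Row 18 uses chart row ((18-1) mod 5)+1 = 3. Row 18 is even, so WS.
Chart row 3 tiled across columns 1-15: o k o k p k k o k o k p k k o
Wrong side: read the tiled row from column 15 down to 1 and exchange k with p (leave o, x).
Row 18 as worked: o p p k p o p o p p k p o p o
The 10th stitch worked is p.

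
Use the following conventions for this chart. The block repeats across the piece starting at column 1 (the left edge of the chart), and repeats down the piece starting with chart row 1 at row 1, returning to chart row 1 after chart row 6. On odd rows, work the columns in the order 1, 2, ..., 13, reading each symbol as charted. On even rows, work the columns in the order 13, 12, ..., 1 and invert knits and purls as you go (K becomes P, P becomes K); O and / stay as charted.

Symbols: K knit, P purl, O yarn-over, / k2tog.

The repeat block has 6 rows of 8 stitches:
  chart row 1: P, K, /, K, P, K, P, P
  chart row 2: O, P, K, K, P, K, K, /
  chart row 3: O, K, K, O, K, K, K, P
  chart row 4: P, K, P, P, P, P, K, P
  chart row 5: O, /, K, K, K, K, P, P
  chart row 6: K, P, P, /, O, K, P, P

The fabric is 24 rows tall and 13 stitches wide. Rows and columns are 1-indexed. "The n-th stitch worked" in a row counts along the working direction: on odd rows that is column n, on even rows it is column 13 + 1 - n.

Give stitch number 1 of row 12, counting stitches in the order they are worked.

Row 12 uses chart row ((12-1) mod 6)+1 = 6. Row 12 is even, so WS.
Chart row 6 tiled across columns 1-13: K P P / O K P P K P P / O
WS: work from column 13 back to column 1 (reverse the tiled row), swapping K<->P (O and / unchanged).
Row 12 as worked: O / K K P K K P O / K K P
Stitch 1 in working order -> O

Stitch:
O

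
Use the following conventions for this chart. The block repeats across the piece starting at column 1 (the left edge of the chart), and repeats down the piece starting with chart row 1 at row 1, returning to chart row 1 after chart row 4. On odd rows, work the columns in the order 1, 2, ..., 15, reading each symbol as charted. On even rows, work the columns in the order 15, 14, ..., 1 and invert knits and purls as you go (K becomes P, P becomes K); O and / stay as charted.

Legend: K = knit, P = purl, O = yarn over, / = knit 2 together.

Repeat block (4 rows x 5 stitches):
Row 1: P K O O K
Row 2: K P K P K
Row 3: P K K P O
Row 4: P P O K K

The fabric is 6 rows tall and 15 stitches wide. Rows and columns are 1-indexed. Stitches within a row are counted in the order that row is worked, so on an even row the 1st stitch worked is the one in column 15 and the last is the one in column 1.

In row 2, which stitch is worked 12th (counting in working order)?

Row 2: (2-1) mod 4 = 1, so use chart row 2. Even row -> WS.
Chart row 2 tiled across columns 1-15: K P K P K K P K P K K P K P K
WS row: flip the tiled sequence (start at column 15) and apply K<->P; O and / stay.
Row 2 as worked: P K P K P P K P K P P K P K P
Counting 12 along the worked row gives K.

Result:
K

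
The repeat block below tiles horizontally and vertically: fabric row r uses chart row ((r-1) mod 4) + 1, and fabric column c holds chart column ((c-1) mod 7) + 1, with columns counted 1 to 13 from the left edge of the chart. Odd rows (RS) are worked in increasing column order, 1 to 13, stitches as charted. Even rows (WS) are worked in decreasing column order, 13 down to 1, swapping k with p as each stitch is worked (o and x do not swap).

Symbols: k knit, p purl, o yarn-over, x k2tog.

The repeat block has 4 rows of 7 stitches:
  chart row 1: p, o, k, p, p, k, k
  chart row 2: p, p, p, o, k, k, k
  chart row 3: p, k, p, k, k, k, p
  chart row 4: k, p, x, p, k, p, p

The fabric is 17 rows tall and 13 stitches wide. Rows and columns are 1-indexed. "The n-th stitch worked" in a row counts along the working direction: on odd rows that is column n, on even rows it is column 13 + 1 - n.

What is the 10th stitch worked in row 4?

== STITCH ==
k

Derivation:
Row 4 uses chart row ((4-1) mod 4)+1 = 4. Row 4 is even, so WS.
Chart row 4 tiled across columns 1-13: k p x p k p p k p x p k p
WS row: flip the tiled sequence (start at column 13) and apply k<->p; o and x stay.
Row 4 as worked: k p k x k p k k p k x k p
The 10th stitch worked is k.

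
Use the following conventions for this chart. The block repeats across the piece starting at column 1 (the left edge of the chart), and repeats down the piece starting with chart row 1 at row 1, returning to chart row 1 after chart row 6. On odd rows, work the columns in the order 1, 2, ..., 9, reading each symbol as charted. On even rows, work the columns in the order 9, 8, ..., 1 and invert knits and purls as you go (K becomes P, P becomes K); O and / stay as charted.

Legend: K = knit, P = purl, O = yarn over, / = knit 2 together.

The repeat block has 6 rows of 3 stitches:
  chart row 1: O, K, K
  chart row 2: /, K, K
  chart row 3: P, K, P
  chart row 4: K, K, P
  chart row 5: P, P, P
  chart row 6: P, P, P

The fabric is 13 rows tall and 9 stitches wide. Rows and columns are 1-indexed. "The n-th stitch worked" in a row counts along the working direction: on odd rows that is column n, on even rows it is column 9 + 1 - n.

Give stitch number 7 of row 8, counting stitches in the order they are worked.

== STITCH ==
P

Derivation:
Row 8 uses chart row ((8-1) mod 6)+1 = 2. Row 8 is even, so WS.
Chart row 2 tiled across columns 1-9: / K K / K K / K K
Wrong side: read the tiled row from column 9 down to 1 and exchange K with P (leave O, /).
Row 8 as worked: P P / P P / P P /
Stitch 7 in working order -> P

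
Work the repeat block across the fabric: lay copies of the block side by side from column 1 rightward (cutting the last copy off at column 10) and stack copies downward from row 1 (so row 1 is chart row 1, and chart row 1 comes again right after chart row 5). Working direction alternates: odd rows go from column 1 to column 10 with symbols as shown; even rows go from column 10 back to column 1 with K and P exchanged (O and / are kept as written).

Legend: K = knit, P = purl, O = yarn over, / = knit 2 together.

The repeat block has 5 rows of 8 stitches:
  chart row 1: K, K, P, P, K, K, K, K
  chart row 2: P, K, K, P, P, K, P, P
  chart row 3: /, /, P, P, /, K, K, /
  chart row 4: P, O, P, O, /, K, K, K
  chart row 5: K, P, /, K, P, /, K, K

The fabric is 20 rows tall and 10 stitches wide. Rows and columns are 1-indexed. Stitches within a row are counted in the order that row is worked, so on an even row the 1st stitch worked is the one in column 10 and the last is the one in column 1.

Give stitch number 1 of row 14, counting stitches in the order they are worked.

Row 14: (14-1) mod 5 = 3, so use chart row 4. Even row -> WS.
Chart row 4 tiled across columns 1-10: P O P O / K K K P O
WS row: flip the tiled sequence (start at column 10) and apply K<->P; O and / stay.
Row 14 as worked: O K P P P / O K O K
Stitch 1 in working order -> O

Result:
O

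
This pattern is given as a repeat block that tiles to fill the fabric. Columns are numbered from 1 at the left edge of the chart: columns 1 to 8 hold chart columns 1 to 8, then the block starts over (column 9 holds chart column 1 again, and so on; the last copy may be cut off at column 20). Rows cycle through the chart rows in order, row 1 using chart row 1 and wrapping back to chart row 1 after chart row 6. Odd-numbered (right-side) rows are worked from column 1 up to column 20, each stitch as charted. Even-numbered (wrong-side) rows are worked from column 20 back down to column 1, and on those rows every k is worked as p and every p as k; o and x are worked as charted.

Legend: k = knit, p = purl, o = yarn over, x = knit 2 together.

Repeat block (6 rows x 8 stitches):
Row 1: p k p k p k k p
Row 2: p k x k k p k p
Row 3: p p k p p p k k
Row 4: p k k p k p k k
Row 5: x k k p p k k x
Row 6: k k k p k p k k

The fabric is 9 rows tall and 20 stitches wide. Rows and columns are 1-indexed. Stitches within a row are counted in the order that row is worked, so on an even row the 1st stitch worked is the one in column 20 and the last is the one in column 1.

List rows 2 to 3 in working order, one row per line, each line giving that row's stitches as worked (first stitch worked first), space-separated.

Row 2: chart row 2, WS - tiled (columns 1-20): p k x k k p k p p k x k k p k p p k x k; work from column 20 back to 1 with k<->p swapped.
Row 3: chart row 3, RS - tile across columns 1-20 and work as-is.

Result:
p x p k k p k p p x p k k p k p p x p k
p p k p p p k k p p k p p p k k p p k p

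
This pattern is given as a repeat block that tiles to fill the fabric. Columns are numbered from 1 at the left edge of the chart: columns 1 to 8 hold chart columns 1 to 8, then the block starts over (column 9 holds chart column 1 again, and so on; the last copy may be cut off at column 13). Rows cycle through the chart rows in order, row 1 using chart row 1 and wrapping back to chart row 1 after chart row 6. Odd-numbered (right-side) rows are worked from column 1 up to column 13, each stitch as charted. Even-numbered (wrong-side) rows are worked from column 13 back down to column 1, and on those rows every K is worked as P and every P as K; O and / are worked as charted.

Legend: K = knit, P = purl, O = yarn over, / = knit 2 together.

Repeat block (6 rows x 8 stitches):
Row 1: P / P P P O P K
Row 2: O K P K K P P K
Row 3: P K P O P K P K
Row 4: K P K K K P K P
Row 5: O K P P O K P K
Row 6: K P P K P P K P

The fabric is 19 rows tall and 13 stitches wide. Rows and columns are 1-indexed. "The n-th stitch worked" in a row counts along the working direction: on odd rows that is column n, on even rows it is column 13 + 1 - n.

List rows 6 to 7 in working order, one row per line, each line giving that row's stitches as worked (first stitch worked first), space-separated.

Row 6: chart row 6, WS - tiled (columns 1-13): K P P K P P K P K P P K P; work from column 13 back to 1 with K<->P swapped.
Row 7: chart row 1, RS - tile across columns 1-13 and work as-is.

Rows as worked:
K P K K P K P K K P K K P
P / P P P O P K P / P P P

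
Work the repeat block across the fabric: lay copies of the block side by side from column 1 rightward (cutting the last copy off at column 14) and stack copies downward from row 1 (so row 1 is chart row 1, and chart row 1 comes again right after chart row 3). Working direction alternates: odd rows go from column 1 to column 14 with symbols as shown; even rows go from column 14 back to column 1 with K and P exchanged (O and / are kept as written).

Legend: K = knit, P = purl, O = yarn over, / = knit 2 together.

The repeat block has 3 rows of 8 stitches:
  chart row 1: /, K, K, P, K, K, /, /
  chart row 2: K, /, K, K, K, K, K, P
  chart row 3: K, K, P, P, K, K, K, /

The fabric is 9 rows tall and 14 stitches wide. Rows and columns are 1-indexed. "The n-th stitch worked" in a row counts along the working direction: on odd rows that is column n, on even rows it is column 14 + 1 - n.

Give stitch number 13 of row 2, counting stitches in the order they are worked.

Result:
/

Derivation:
Row 2 uses chart row ((2-1) mod 3)+1 = 2. Row 2 is even, so WS.
Chart row 2 tiled across columns 1-14: K / K K K K K P K / K K K K
WS: work from column 14 back to column 1 (reverse the tiled row), swapping K<->P (O and / unchanged).
Row 2 as worked: P P P P / P K P P P P P / P
The 13th stitch worked is /.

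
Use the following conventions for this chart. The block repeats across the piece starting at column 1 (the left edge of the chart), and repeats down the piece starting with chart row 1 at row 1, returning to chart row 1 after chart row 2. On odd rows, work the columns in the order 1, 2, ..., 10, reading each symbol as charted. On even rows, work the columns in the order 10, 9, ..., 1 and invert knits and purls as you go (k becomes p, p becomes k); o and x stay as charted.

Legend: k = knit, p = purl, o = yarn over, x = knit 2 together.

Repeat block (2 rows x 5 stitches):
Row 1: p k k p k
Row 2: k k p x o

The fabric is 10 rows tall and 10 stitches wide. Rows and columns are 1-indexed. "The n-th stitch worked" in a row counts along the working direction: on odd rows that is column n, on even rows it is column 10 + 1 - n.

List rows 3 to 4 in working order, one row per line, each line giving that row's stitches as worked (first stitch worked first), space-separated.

Rows as worked:
p k k p k p k k p k
o x k p p o x k p p

Derivation:
Row 3: chart row 1, RS - tile across columns 1-10 and work as-is.
Row 4: chart row 2, WS - tiled (columns 1-10): k k p x o k k p x o; work from column 10 back to 1 with k<->p swapped.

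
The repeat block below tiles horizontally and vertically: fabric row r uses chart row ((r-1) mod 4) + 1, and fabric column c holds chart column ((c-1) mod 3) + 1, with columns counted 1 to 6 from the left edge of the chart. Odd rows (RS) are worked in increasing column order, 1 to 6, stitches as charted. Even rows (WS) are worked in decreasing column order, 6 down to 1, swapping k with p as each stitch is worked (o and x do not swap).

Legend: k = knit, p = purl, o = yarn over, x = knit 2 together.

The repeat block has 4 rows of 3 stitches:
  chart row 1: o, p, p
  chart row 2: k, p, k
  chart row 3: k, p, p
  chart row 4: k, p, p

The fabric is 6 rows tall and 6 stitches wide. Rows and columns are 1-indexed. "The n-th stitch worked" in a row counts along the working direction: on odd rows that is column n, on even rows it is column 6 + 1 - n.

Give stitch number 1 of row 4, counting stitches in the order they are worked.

For row 4: chart row = ((4-1) mod 4) + 1 = 4; this is a WS (even) row.
Chart row 4 tiled across columns 1-6: k p p k p p
WS row: flip the tiled sequence (start at column 6) and apply k<->p; o and x stay.
Row 4 as worked: k k p k k p
Counting 1 along the worked row gives k.

Result:
k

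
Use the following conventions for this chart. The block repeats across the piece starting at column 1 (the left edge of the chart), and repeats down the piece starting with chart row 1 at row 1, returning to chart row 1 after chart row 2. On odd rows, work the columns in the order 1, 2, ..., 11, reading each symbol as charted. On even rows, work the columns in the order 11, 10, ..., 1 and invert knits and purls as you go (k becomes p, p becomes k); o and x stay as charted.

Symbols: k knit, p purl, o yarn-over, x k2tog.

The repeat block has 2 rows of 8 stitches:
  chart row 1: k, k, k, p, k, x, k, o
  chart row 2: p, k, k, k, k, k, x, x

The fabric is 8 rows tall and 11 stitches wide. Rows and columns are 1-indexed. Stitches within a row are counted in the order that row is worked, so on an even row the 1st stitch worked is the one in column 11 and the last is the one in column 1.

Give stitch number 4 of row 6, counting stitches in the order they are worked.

Row 6: (6-1) mod 2 = 1, so use chart row 2. Even row -> WS.
Chart row 2 tiled across columns 1-11: p k k k k k x x p k k
WS row: flip the tiled sequence (start at column 11) and apply k<->p; o and x stay.
Row 6 as worked: p p k x x p p p p p k
Counting 4 along the worked row gives x.

Stitch:
x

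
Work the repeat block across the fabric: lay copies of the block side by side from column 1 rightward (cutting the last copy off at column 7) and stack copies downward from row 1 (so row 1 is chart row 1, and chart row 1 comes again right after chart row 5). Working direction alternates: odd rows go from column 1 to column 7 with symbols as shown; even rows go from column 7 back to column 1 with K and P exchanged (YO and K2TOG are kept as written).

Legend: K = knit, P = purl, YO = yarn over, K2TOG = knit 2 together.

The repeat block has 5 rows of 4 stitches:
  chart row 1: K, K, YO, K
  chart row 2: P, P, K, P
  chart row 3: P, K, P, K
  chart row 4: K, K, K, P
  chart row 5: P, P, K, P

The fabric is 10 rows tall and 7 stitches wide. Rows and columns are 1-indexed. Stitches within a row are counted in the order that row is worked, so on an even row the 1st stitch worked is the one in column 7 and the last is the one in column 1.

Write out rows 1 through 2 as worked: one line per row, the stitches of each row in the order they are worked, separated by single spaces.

== ROWS AS WORKED ==
K K YO K K K YO
P K K K P K K

Derivation:
Row 1: chart row 1, RS - tile across columns 1-7 and work as-is.
Row 2: chart row 2, WS - tiled (columns 1-7): P P K P P P K; work from column 7 back to 1 with K<->P swapped.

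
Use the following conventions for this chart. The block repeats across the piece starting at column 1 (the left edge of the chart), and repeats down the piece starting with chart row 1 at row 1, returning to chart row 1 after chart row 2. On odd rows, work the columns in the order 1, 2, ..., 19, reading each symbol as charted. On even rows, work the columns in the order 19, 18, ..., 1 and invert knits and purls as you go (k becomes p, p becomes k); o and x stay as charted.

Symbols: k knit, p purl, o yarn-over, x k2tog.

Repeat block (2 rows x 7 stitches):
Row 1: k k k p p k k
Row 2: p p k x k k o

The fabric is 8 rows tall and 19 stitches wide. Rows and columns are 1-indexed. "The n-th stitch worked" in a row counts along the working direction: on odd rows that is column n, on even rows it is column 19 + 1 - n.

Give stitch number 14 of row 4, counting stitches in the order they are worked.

Result:
p

Derivation:
Row 4: (4-1) mod 2 = 1, so use chart row 2. Even row -> WS.
Chart row 2 tiled across columns 1-19: p p k x k k o p p k x k k o p p k x k
Wrong side: read the tiled row from column 19 down to 1 and exchange k with p (leave o, x).
Row 4 as worked: p x p k k o p p x p k k o p p x p k k
Counting 14 along the worked row gives p.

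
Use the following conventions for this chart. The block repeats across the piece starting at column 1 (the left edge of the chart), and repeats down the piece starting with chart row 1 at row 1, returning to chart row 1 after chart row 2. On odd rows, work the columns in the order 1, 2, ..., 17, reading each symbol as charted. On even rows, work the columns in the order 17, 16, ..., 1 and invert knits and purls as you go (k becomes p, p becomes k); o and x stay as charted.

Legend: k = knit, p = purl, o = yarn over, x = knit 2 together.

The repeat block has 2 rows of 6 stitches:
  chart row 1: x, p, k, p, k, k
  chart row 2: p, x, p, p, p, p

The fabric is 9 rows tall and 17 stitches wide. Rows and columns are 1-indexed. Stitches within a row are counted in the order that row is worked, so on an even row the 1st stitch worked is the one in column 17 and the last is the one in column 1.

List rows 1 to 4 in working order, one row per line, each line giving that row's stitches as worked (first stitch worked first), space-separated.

== ROWS AS WORKED ==
x p k p k k x p k p k k x p k p k
k k k x k k k k k x k k k k k x k
x p k p k k x p k p k k x p k p k
k k k x k k k k k x k k k k k x k

Derivation:
Row 1: chart row 1, RS - tile across columns 1-17 and work as-is.
Row 2: chart row 2, WS - tiled (columns 1-17): p x p p p p p x p p p p p x p p p; work from column 17 back to 1 with k<->p swapped.
Row 3: chart row 1, RS - tile across columns 1-17 and work as-is.
Row 4: chart row 2, WS - tiled (columns 1-17): p x p p p p p x p p p p p x p p p; work from column 17 back to 1 with k<->p swapped.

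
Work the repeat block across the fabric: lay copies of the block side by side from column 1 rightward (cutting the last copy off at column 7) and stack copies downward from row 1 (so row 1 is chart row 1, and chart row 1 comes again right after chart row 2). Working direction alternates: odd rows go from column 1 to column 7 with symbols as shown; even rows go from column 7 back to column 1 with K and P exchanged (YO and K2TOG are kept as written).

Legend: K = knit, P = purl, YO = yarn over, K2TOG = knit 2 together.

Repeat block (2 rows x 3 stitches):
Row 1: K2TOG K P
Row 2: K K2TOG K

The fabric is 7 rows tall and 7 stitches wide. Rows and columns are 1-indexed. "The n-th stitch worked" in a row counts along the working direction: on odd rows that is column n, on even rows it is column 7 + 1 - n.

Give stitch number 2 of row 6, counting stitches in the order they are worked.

Result:
P

Derivation:
Row 6 uses chart row ((6-1) mod 2)+1 = 2. Row 6 is even, so WS.
Chart row 2 tiled across columns 1-7: K K2TOG K K K2TOG K K
WS: work from column 7 back to column 1 (reverse the tiled row), swapping K<->P (YO and K2TOG unchanged).
Row 6 as worked: P P K2TOG P P K2TOG P
The 2nd stitch worked is P.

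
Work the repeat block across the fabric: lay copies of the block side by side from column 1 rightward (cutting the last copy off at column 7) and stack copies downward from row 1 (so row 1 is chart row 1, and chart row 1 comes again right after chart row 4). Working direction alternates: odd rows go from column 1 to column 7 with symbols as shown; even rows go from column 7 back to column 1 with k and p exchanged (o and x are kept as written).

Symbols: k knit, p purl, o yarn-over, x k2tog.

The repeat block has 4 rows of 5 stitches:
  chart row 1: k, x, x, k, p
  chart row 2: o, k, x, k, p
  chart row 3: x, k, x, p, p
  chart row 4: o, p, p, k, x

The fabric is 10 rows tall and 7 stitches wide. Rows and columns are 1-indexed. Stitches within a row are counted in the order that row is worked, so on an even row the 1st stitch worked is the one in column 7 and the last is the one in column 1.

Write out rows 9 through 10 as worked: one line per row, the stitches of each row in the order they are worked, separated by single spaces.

== ROWS AS WORKED ==
k x x k p k x
p o k p x p o

Derivation:
Row 9: chart row 1, RS - tile across columns 1-7 and work as-is.
Row 10: chart row 2, WS - tiled (columns 1-7): o k x k p o k; work from column 7 back to 1 with k<->p swapped.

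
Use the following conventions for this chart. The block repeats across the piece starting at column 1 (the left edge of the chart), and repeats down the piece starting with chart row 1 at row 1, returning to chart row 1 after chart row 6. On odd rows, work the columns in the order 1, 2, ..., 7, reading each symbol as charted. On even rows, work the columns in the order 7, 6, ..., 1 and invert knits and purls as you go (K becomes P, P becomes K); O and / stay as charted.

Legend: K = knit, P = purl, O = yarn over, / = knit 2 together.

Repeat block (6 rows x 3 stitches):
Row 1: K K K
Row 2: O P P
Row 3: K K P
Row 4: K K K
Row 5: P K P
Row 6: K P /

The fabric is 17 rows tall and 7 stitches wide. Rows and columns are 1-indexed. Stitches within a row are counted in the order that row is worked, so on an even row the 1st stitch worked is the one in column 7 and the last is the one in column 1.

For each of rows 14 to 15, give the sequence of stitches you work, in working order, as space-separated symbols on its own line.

Result:
O K K O K K O
K K P K K P K

Derivation:
Row 14: chart row 2, WS - tiled (columns 1-7): O P P O P P O; work from column 7 back to 1 with K<->P swapped.
Row 15: chart row 3, RS - tile across columns 1-7 and work as-is.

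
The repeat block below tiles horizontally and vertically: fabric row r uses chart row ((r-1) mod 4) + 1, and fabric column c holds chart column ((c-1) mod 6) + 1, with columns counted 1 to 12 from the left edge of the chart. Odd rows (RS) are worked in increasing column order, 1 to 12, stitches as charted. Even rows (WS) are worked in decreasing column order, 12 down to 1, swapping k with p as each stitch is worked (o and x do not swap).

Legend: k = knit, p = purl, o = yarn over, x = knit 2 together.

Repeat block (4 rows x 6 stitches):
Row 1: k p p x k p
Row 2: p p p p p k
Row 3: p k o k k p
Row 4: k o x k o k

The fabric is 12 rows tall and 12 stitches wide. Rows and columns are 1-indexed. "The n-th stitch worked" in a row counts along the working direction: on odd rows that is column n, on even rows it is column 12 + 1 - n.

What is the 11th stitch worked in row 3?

Row 3 uses chart row ((3-1) mod 4)+1 = 3. Row 3 is odd, so RS.
Chart row 3 tiled across columns 1-12: p k o k k p p k o k k p
RS: work column 1 to column 12, symbols as charted — the tiled row is the row as worked.
The 11th stitch worked is k.

== STITCH ==
k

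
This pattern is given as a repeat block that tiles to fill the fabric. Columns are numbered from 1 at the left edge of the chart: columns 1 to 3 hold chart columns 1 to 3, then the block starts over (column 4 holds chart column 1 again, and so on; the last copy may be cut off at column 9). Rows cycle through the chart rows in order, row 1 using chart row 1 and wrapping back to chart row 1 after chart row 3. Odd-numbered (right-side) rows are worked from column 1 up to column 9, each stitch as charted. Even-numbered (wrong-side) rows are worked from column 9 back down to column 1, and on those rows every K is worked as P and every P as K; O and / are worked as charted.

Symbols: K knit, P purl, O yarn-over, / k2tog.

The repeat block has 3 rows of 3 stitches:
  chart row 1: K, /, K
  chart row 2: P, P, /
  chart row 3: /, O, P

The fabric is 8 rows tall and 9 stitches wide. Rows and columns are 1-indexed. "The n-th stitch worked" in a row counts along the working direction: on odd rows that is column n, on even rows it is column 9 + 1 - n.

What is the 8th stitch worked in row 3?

Row 3 uses chart row ((3-1) mod 3)+1 = 3. Row 3 is odd, so RS.
Chart row 3 tiled across columns 1-9: / O P / O P / O P
RS: work column 1 to column 9, symbols as charted — the tiled row is the row as worked.
The 8th stitch worked is O.

== STITCH ==
O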